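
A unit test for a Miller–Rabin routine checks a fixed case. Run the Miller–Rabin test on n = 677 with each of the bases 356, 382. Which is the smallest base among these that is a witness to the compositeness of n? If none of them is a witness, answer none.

none

n − 1 = 676 = 2^2 · 169, so s = 2 and d = 169.
Base 356: x_0 = 356^169 mod 677 = 651. x_0 is neither 1 nor 676, so continue squaring. x_1 = 651^2 mod 677 = 676. x_1 ≡ −1, so 356 is not a witness.
Base 382: x_0 = 382^169 mod 677 = 651. x_0 is neither 1 nor 676, so continue squaring. x_1 = 651^2 mod 677 = 676. x_1 ≡ −1, so 382 is not a witness.
No listed base is a witness for 677.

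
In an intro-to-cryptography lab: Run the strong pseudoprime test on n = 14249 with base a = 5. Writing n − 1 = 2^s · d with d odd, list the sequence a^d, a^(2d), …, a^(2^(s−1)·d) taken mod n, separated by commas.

n − 1 = 14248 = 2^3 · 1781, so s = 3 and d = 1781.
x_0 = 5^1781 mod 14249 = 2230.
x_1 = 2230^2 mod 14249 = 14248.
x_2 = 14248^2 mod 14249 = 1.

2230, 14248, 1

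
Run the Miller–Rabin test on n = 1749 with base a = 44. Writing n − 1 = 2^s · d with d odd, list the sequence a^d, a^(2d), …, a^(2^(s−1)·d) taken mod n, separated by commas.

704, 649

n − 1 = 1748 = 2^2 · 437, so s = 2 and d = 437.
x_0 = 44^437 mod 1749 = 704.
x_1 = 704^2 mod 1749 = 649.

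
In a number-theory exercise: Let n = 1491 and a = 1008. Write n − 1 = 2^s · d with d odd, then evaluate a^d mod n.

n − 1 = 1490 = 2^1 · 745, so s = 1 and d = 745.
1008^745 mod 1491 = 567.

567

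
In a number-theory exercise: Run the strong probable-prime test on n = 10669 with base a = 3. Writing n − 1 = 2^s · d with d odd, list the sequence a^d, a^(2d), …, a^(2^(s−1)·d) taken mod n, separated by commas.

n − 1 = 10668 = 2^2 · 2667, so s = 2 and d = 2667.
x_0 = 3^2667 mod 10669 = 2460.
x_1 = 2460^2 mod 10669 = 2277.

2460, 2277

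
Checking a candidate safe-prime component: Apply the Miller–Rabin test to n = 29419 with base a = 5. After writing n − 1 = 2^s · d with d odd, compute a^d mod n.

n − 1 = 29418 = 2^1 · 14709, so s = 1 and d = 14709.
5^14709 mod 29419 = 23158.

23158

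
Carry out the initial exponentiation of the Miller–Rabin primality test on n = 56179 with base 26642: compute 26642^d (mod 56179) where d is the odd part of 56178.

56178

n − 1 = 56178 = 2^1 · 28089, so s = 1 and d = 28089.
Repeated squaring mod 56179: 26642^1 ≡ 26642, 26642^2 ≡ 30678, 26642^4 ≡ 29076, 26642^8 ≡ 32184, 26642^16 ≡ 37633, 26642^32 ≡ 26278, 26642^64 ≡ 37195, 26642^128 ≡ 3971, 26642^256 ≡ 38721, 26642^512 ≡ 10689, 26642^1024 ≡ 42814, 26642^2048 ≡ 30184, 26642^4096 ≡ 19013, 26642^8192 ≡ 38483, 26642^16384 ≡ 6670.
28089 = 16384 + 8192 + 2048 + 1024 + 256 + 128 + 32 + 16 + 8 + 1, so 26642^28089 ≡ 6670·38483·30184·42814·38721·3971·26278·37633·32184·26642 ≡ 56178 (mod 56179).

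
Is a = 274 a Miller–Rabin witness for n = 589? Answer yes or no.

n − 1 = 588 = 2^2 · 147, so s = 2 and d = 147.
x_0 = 274^147 mod 589 = 588.
x_0 = 588 ≡ −1, so 274 is not a witness.

no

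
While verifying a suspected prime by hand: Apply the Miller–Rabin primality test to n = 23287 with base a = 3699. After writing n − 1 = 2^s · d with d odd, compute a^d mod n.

n − 1 = 23286 = 2^1 · 11643, so s = 1 and d = 11643.
Repeated squaring mod 23287: 3699^1 ≡ 3699, 3699^2 ≡ 13132, 3699^4 ≡ 9189, 3699^8 ≡ 22346, 3699^16 ≡ 575, 3699^32 ≡ 4607, 3699^64 ≡ 9992, 3699^128 ≡ 8695, 3699^256 ≡ 13423, 3699^512 ≡ 5410, 3699^1024 ≡ 19628, 3699^2048 ≡ 21543, 3699^4096 ≡ 14226, 3699^8192 ≡ 15046.
11643 = 8192 + 2048 + 1024 + 256 + 64 + 32 + 16 + 8 + 2 + 1, so 3699^11643 ≡ 15046·21543·19628·13423·9992·4607·575·22346·13132·3699 ≡ 7419 (mod 23287).

7419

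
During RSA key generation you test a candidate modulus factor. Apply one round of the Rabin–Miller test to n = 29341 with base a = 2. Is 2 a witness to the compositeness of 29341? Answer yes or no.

no

n − 1 = 29340 = 2^2 · 7335, so s = 2 and d = 7335.
By repeated squaring, 2^7335 ≡ 26424 (mod 29341).
x_0 = 2^7335 mod 29341 = 26424.
x_0 is neither 1 nor 29340, so continue squaring.
x_1 = 26424^2 mod 29341 = 29340.
x_1 ≡ −1, so 2 is not a witness.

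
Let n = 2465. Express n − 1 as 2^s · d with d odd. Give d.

77

Halving: 2464 → 1232 → 616 → 308 → 154 → 77; 77 is odd.
So 2464 = 2^5 · 77.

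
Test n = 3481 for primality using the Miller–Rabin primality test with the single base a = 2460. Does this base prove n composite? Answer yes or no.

n − 1 = 3480 = 2^3 · 435, so s = 3 and d = 435.
x_0 = 2460^435 mod 3481 = 827.
x_0 is neither 1 nor 3480, so continue squaring.
x_1 = 827^2 mod 3481 = 1653.
x_2 = 1653^2 mod 3481 = 3305.
Reached i = s−1 = 2 without hitting −1: 2460 is a Miller–Rabin witness and 3481 is composite.

yes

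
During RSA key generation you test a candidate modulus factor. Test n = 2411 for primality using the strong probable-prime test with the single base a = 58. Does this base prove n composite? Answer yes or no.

no

n − 1 = 2410 = 2^1 · 1205, so s = 1 and d = 1205.
x_0 = 58^1205 mod 2411 = 2410.
x_0 = 2410 ≡ −1, so 58 is not a witness.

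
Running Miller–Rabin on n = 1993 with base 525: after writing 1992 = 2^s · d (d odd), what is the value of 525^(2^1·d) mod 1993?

n − 1 = 1992 = 2^3 · 249, so s = 3 and d = 249.
x_0 = 525^249 mod 1993 = 960.
x_1 = 960^2 mod 1993 = 834.

834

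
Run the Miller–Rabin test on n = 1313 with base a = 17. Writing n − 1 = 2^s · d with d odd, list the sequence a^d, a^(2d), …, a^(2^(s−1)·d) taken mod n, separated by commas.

n − 1 = 1312 = 2^5 · 41, so s = 5 and d = 41.
x_0 = 17^41 mod 1313 = 1128.
x_1 = 1128^2 mod 1313 = 87.
x_2 = 87^2 mod 1313 = 1004.
x_3 = 1004^2 mod 1313 = 945.
x_4 = 945^2 mod 1313 = 185.

1128, 87, 1004, 945, 185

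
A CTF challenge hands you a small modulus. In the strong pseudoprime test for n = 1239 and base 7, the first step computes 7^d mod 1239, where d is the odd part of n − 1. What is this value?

n − 1 = 1238 = 2^1 · 619, so s = 1 and d = 619.
7^619 mod 1239 = 595.

595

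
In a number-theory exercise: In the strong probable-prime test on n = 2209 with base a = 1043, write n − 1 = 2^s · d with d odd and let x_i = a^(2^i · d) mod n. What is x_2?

1834

n − 1 = 2208 = 2^5 · 69, so s = 5 and d = 69.
Repeated squaring mod 2209: 1043^1 ≡ 1043, 1043^2 ≡ 1021, 1043^4 ≡ 2002, 1043^8 ≡ 878, 1043^16 ≡ 2152, 1043^32 ≡ 1040, 1043^64 ≡ 1399.
69 = 64 + 4 + 1, so 1043^69 ≡ 1399·2002·1043 ≡ 2116 (mod 2209).
x_0 = 2116.
x_1 = 2116^2 mod 2209 = 2022.
x_2 = 2022^2 mod 2209 = 1834.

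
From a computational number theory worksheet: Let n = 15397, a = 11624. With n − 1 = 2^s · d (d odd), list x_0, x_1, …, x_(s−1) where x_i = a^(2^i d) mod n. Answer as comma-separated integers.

6168, 13634

n − 1 = 15396 = 2^2 · 3849, so s = 2 and d = 3849.
x_0 = 11624^3849 mod 15397 = 6168.
x_1 = 6168^2 mod 15397 = 13634.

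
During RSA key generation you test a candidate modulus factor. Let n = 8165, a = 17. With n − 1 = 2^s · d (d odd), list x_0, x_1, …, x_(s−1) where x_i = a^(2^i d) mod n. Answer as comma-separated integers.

n − 1 = 8164 = 2^2 · 2041, so s = 2 and d = 2041.
x_0 = 17^2041 mod 8165 = 1437.
x_1 = 1437^2 mod 8165 = 7389.

1437, 7389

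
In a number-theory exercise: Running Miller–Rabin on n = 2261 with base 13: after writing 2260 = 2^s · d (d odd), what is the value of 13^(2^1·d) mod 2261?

n − 1 = 2260 = 2^2 · 565, so s = 2 and d = 565.
By repeated squaring, 13^565 ≡ 846 (mod 2261).
x_0 = 846.
x_1 = 846^2 mod 2261 = 1240.

1240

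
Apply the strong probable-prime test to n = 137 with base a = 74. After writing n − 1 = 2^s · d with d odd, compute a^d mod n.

n − 1 = 136 = 2^3 · 17, so s = 3 and d = 17.
Repeated squaring mod 137: 74^1 ≡ 74, 74^2 ≡ 133, 74^4 ≡ 16, 74^8 ≡ 119, 74^16 ≡ 50.
17 = 16 + 1, so 74^17 ≡ 50·74 ≡ 1 (mod 137).

1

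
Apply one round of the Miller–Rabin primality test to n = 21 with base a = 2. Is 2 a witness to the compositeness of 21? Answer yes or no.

yes

n − 1 = 20 = 2^2 · 5, so s = 2 and d = 5.
By repeated squaring, 2^5 ≡ 11 (mod 21).
x_0 = 2^5 mod 21 = 11.
x_0 is neither 1 nor 20, so continue squaring.
x_1 = 11^2 mod 21 = 16.
Reached i = s−1 = 1 without hitting −1: 2 is a Miller–Rabin witness and 21 is composite.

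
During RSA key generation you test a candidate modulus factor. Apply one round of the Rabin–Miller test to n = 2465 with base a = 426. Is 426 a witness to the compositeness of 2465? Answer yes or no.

no

n − 1 = 2464 = 2^5 · 77, so s = 5 and d = 77.
x_0 = 426^77 mod 2465 = 1.
x_0 = 1, so 426 is not a witness.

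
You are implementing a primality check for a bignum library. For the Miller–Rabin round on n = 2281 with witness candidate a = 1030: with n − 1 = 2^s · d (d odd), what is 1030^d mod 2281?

n − 1 = 2280 = 2^3 · 285, so s = 3 and d = 285.
Repeated squaring mod 2281: 1030^1 ≡ 1030, 1030^2 ≡ 235, 1030^4 ≡ 481, 1030^8 ≡ 980, 1030^16 ≡ 99, 1030^32 ≡ 677, 1030^64 ≡ 2129, 1030^128 ≡ 294, 1030^256 ≡ 2039.
285 = 256 + 16 + 8 + 4 + 1, so 1030^285 ≡ 2039·99·980·481·1030 ≡ 710 (mod 2281).

710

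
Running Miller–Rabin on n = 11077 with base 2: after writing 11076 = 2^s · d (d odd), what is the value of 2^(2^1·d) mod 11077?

n − 1 = 11076 = 2^2 · 2769, so s = 2 and d = 2769.
x_0 = 2^2769 mod 11077 = 8828.
x_1 = 8828^2 mod 11077 = 6889.

6889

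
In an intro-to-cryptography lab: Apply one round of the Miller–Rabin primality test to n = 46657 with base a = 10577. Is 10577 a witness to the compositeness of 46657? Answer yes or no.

n − 1 = 46656 = 2^6 · 729, so s = 6 and d = 729.
x_0 = 10577^729 mod 46657 = 43506.
x_0 is neither 1 nor 46656, so continue squaring.
x_1 = 43506^2 mod 46657 = 37517.
x_2 = 37517^2 mod 46657 = 23570.
x_3 = 23570^2 mod 46657 = 1.
x_3 = 1 but x_2 ≠ ±1, a nontrivial square root of 1 — 10577 is a witness and 46657 is composite.

yes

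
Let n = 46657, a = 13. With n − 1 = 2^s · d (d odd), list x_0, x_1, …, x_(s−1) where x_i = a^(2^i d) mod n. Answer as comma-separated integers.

35230, 30043, 2184, 10842, 19981, 43069

n − 1 = 46656 = 2^6 · 729, so s = 6 and d = 729.
x_0 = 13^729 mod 46657 = 35230.
x_1 = 35230^2 mod 46657 = 30043.
x_2 = 30043^2 mod 46657 = 2184.
x_3 = 2184^2 mod 46657 = 10842.
x_4 = 10842^2 mod 46657 = 19981.
x_5 = 19981^2 mod 46657 = 43069.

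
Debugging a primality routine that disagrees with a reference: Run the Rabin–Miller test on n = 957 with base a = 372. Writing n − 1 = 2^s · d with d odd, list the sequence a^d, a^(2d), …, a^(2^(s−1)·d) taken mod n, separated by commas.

720, 663

n − 1 = 956 = 2^2 · 239, so s = 2 and d = 239.
x_0 = 372^239 mod 957 = 720.
x_1 = 720^2 mod 957 = 663.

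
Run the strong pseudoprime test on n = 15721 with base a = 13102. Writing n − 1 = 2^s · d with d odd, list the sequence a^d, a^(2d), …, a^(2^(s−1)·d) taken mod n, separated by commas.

n − 1 = 15720 = 2^3 · 1965, so s = 3 and d = 1965.
x_0 = 13102^1965 mod 15721 = 3857.
x_1 = 3857^2 mod 15721 = 4383.
x_2 = 4383^2 mod 15721 = 15348.

3857, 4383, 15348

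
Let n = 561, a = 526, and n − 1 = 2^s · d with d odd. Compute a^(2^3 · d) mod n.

n − 1 = 560 = 2^4 · 35, so s = 4 and d = 35.
x_0 = 526^35 mod 561 = 67.
x_1 = 67^2 mod 561 = 1.
x_2 = 1^2 mod 561 = 1.
x_3 = 1^2 mod 561 = 1.

1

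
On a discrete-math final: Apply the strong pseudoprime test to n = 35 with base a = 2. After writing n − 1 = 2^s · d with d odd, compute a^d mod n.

32

n − 1 = 34 = 2^1 · 17, so s = 1 and d = 17.
2^17 mod 35 = 32.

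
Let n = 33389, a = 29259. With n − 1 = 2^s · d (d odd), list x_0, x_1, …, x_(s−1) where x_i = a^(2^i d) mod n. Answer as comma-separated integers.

28334, 10440

n − 1 = 33388 = 2^2 · 8347, so s = 2 and d = 8347.
x_0 = 29259^8347 mod 33389 = 28334.
x_1 = 28334^2 mod 33389 = 10440.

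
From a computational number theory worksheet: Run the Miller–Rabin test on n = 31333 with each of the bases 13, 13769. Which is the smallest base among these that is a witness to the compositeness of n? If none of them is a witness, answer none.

none

n − 1 = 31332 = 2^2 · 7833, so s = 2 and d = 7833.
Base 13: x_0 = 13^7833 mod 31333 = 31332. x_0 = 31332 ≡ −1, so 13 is not a witness.
Base 13769: x_0 = 13769^7833 mod 31333 = 15578. x_0 is neither 1 nor 31332, so continue squaring. x_1 = 15578^2 mod 31333 = 31332. x_1 ≡ −1, so 13769 is not a witness.
No listed base is a witness for 31333.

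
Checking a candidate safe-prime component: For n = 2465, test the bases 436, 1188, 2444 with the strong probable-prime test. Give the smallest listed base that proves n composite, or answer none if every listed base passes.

436

n − 1 = 2464 = 2^5 · 77, so s = 5 and d = 77.
Base 436: x_0 = 436^77 mod 2465 = 1741. x_0 is neither 1 nor 2464, so continue squaring. x_1 = 1741^2 mod 2465 = 1596. x_2 = 1596^2 mod 2465 = 871. x_3 = 871^2 mod 2465 = 1886. x_4 = 1886^2 mod 2465 = 1. x_4 = 1 but x_3 ≠ ±1, a nontrivial square root of 1 — 436 is a witness and 2465 is composite.
Base 1188: x_0 = 1188^77 mod 2465 = 2348. x_0 is neither 1 nor 2464, so continue squaring. x_1 = 2348^2 mod 2465 = 1364. x_2 = 1364^2 mod 2465 = 1886. x_3 = 1886^2 mod 2465 = 1. x_3 = 1 but x_2 ≠ ±1, a nontrivial square root of 1 — 1188 is a witness and 2465 is composite.
Base 2444: x_0 = 2444^77 mod 2465 = 2274. x_0 is neither 1 nor 2464, so continue squaring. x_1 = 2274^2 mod 2465 = 1971. x_2 = 1971^2 mod 2465 = 1. x_2 = 1 but x_1 ≠ ±1, a nontrivial square root of 1 — 2444 is a witness and 2465 is composite.
The smallest witness among the given bases is 436.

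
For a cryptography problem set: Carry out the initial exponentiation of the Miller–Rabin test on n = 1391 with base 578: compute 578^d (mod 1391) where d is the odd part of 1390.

713

n − 1 = 1390 = 2^1 · 695, so s = 1 and d = 695.
Repeated squaring mod 1391: 578^1 ≡ 578, 578^2 ≡ 244, 578^4 ≡ 1114, 578^8 ≡ 224, 578^16 ≡ 100, 578^32 ≡ 263, 578^64 ≡ 1010, 578^128 ≡ 497, 578^256 ≡ 802, 578^512 ≡ 562.
695 = 512 + 128 + 32 + 16 + 4 + 2 + 1, so 578^695 ≡ 562·497·263·100·1114·244·578 ≡ 713 (mod 1391).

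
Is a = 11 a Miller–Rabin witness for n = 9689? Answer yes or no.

no

n − 1 = 9688 = 2^3 · 1211, so s = 3 and d = 1211.
Repeated squaring mod 9689: 11^1 ≡ 11, 11^2 ≡ 121, 11^4 ≡ 4952, 11^8 ≡ 9134, 11^16 ≡ 7666, 11^32 ≡ 3771, 11^64 ≡ 6678, 11^128 ≡ 6906, 11^256 ≡ 3578, 11^512 ≡ 2915, 11^1024 ≡ 9661.
1211 = 1024 + 128 + 32 + 16 + 8 + 2 + 1, so 11^1211 ≡ 9661·6906·3771·7666·9134·121·11 ≡ 2212 (mod 9689).
x_0 = 11^1211 mod 9689 = 2212.
x_0 is neither 1 nor 9688, so continue squaring.
x_1 = 2212^2 mod 9689 = 9688.
x_1 ≡ −1, so 11 is not a witness.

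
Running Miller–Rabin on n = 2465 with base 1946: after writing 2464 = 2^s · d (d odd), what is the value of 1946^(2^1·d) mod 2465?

n − 1 = 2464 = 2^5 · 77, so s = 5 and d = 77.
x_0 = 1946^77 mod 2465 = 1641.
x_1 = 1641^2 mod 2465 = 1101.

1101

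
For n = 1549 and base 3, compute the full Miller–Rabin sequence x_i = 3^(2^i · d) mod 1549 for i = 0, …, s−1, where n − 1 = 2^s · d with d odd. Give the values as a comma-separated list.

n − 1 = 1548 = 2^2 · 387, so s = 2 and d = 387.
x_0 = 3^387 mod 1549 = 1548.
x_1 = 1548^2 mod 1549 = 1.

1548, 1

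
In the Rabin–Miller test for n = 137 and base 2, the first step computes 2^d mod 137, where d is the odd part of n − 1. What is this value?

100

n − 1 = 136 = 2^3 · 17, so s = 3 and d = 17.
2^17 mod 137 = 100.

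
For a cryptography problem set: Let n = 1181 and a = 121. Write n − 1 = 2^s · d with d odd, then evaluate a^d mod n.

n − 1 = 1180 = 2^2 · 295, so s = 2 and d = 295.
121^295 mod 1181 = 1.

1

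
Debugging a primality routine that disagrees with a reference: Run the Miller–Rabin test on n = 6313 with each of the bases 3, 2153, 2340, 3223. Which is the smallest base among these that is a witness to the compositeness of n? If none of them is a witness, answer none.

n − 1 = 6312 = 2^3 · 789, so s = 3 and d = 789.
Base 3: x_0 = 3^789 mod 6313 = 2263. x_0 is neither 1 nor 6312, so continue squaring. x_1 = 2263^2 mod 6313 = 1326. x_2 = 1326^2 mod 6313 = 3262. Reached i = s−1 = 2 without hitting −1: 3 is a Miller–Rabin witness and 6313 is composite.
Base 2153: x_0 = 2153^789 mod 6313 = 1723. x_0 is neither 1 nor 6312, so continue squaring. x_1 = 1723^2 mod 6313 = 1619. x_2 = 1619^2 mod 6313 = 1266. Reached i = s−1 = 2 without hitting −1: 2153 is a Miller–Rabin witness and 6313 is composite.
Base 2340: x_0 = 2340^789 mod 6313 = 1607. x_0 is neither 1 nor 6312, so continue squaring. x_1 = 1607^2 mod 6313 = 432. x_2 = 432^2 mod 6313 = 3547. Reached i = s−1 = 2 without hitting −1: 2340 is a Miller–Rabin witness and 6313 is composite.
Base 3223: x_0 = 3223^789 mod 6313 = 2579. x_0 is neither 1 nor 6312, so continue squaring. x_1 = 2579^2 mod 6313 = 3652. x_2 = 3652^2 mod 6313 = 4048. Reached i = s−1 = 2 without hitting −1: 3223 is a Miller–Rabin witness and 6313 is composite.
The smallest witness among the given bases is 3.

3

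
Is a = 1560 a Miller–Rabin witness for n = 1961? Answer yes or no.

no

n − 1 = 1960 = 2^3 · 245, so s = 3 and d = 245.
Repeated squaring mod 1961: 1560^1 ≡ 1560, 1560^2 ≡ 1960, 1560^4 ≡ 1, 1560^8 ≡ 1, 1560^16 ≡ 1, 1560^32 ≡ 1, 1560^64 ≡ 1, 1560^128 ≡ 1.
245 = 128 + 64 + 32 + 16 + 4 + 1, so 1560^245 ≡ 1·1·1·1·1·1560 ≡ 1560 (mod 1961).
x_0 = 1560^245 mod 1961 = 1560.
x_0 is neither 1 nor 1960, so continue squaring.
x_1 = 1560^2 mod 1961 = 1960.
x_1 ≡ −1, so 1560 is not a witness.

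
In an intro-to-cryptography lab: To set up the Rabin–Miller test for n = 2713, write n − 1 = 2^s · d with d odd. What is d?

Halving: 2712 → 1356 → 678 → 339; 339 is odd.
So 2712 = 2^3 · 339.

339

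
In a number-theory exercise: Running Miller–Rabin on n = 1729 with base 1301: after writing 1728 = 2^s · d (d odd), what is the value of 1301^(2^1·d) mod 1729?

n − 1 = 1728 = 2^6 · 27, so s = 6 and d = 27.
x_0 = 1301^27 mod 1729 = 1483.
x_1 = 1483^2 mod 1729 = 1.

1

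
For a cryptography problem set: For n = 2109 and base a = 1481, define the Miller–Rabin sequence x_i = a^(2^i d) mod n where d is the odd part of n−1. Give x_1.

1

n − 1 = 2108 = 2^2 · 527, so s = 2 and d = 527.
x_0 = 1481^527 mod 2109 = 1481.
x_1 = 1481^2 mod 2109 = 1.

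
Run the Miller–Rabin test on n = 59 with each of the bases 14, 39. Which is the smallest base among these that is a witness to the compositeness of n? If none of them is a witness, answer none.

none

n − 1 = 58 = 2^1 · 29, so s = 1 and d = 29.
Base 14: x_0 = 14^29 mod 59 = 58. x_0 = 58 ≡ −1, so 14 is not a witness.
Base 39: x_0 = 39^29 mod 59 = 58. x_0 = 58 ≡ −1, so 39 is not a witness.
No listed base is a witness for 59.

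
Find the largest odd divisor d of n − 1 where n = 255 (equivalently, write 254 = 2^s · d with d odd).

127

Halving: 254 → 127; 127 is odd.
So 254 = 2^1 · 127.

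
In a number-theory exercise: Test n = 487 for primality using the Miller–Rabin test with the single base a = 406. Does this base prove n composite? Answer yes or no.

n − 1 = 486 = 2^1 · 243, so s = 1 and d = 243.
x_0 = 406^243 mod 487 = 486.
x_0 = 486 ≡ −1, so 406 is not a witness.

no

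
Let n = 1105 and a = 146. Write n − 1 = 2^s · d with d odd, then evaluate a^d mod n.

261

n − 1 = 1104 = 2^4 · 69, so s = 4 and d = 69.
Repeated squaring mod 1105: 146^1 ≡ 146, 146^2 ≡ 321, 146^4 ≡ 276, 146^8 ≡ 1036, 146^16 ≡ 341, 146^32 ≡ 256, 146^64 ≡ 341.
69 = 64 + 4 + 1, so 146^69 ≡ 341·276·146 ≡ 261 (mod 1105).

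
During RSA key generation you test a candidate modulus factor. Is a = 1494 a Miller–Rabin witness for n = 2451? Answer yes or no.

yes

n − 1 = 2450 = 2^1 · 1225, so s = 1 and d = 1225.
x_0 = 1494^1225 mod 2451 = 2235.
x_0 ∉ {1, 2450} and s = 1, so 1494 is a Miller–Rabin witness and 2451 is composite.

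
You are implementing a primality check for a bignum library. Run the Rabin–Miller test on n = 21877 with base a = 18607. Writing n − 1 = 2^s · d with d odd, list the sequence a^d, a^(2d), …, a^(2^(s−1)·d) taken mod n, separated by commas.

9609, 11941

n − 1 = 21876 = 2^2 · 5469, so s = 2 and d = 5469.
x_0 = 18607^5469 mod 21877 = 9609.
x_1 = 9609^2 mod 21877 = 11941.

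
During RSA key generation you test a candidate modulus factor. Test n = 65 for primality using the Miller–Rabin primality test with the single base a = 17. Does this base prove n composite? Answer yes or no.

yes

n − 1 = 64 = 2^6 · 1, so s = 6 and d = 1.
x_0 = 17^1 mod 65 = 17.
x_0 is neither 1 nor 64, so continue squaring.
x_1 = 17^2 mod 65 = 29.
x_2 = 29^2 mod 65 = 61.
x_3 = 61^2 mod 65 = 16.
x_4 = 16^2 mod 65 = 61.
x_5 = 61^2 mod 65 = 16.
Reached i = s−1 = 5 without hitting −1: 17 is a Miller–Rabin witness and 65 is composite.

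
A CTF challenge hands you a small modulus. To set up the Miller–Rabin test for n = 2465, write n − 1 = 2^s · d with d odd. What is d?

77

Halving: 2464 → 1232 → 616 → 308 → 154 → 77; 77 is odd.
So 2464 = 2^5 · 77.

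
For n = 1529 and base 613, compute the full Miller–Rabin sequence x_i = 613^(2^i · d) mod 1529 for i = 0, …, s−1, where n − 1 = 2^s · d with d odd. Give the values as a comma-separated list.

n − 1 = 1528 = 2^3 · 191, so s = 3 and d = 191.
x_0 = 613^191 mod 1529 = 1306.
x_1 = 1306^2 mod 1529 = 801.
x_2 = 801^2 mod 1529 = 950.

1306, 801, 950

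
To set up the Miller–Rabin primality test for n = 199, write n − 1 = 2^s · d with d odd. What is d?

Halving: 198 → 99; 99 is odd.
So 198 = 2^1 · 99.

99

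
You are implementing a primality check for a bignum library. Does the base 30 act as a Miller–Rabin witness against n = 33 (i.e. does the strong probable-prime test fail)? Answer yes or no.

yes

n − 1 = 32 = 2^5 · 1, so s = 5 and d = 1.
x_0 = 30^1 mod 33 = 30.
x_0 is neither 1 nor 32, so continue squaring.
x_1 = 30^2 mod 33 = 9.
x_2 = 9^2 mod 33 = 15.
x_3 = 15^2 mod 33 = 27.
x_4 = 27^2 mod 33 = 3.
Reached i = s−1 = 4 without hitting −1: 30 is a Miller–Rabin witness and 33 is composite.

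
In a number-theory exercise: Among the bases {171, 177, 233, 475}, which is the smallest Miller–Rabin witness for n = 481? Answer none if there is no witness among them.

n − 1 = 480 = 2^5 · 15, so s = 5 and d = 15.
Base 171: x_0 = 171^15 mod 481 = 216. x_0 is neither 1 nor 480, so continue squaring. x_1 = 216^2 mod 481 = 480. x_1 ≡ −1, so 171 is not a witness.
Base 177: x_0 = 177^15 mod 481 = 265. x_0 is neither 1 nor 480, so continue squaring. x_1 = 265^2 mod 481 = 480. x_1 ≡ −1, so 177 is not a witness.
Base 233: x_0 = 233^15 mod 481 = 480. x_0 = 480 ≡ −1, so 233 is not a witness.
Base 475: x_0 = 475^15 mod 481 = 265. x_0 is neither 1 nor 480, so continue squaring. x_1 = 265^2 mod 481 = 480. x_1 ≡ −1, so 475 is not a witness.
No listed base is a witness for 481.

none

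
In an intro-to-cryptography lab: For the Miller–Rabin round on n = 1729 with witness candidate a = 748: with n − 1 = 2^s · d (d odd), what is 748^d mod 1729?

n − 1 = 1728 = 2^6 · 27, so s = 6 and d = 27.
By repeated squaring, 748^27 ≡ 1084 (mod 1729).

1084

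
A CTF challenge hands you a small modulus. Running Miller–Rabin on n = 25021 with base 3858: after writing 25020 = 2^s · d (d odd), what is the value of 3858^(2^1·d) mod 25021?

n − 1 = 25020 = 2^2 · 6255, so s = 2 and d = 6255.
x_0 = 3858^6255 mod 25021 = 19302.
x_1 = 19302^2 mod 25021 = 4514.

4514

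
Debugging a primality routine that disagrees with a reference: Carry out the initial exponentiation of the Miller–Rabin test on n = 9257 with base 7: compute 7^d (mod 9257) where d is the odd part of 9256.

n − 1 = 9256 = 2^3 · 1157, so s = 3 and d = 1157.
7^1157 mod 9257 = 3243.

3243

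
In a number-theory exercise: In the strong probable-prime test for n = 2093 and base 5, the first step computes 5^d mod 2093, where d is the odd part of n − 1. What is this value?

n − 1 = 2092 = 2^2 · 523, so s = 2 and d = 523.
Repeated squaring mod 2093: 5^1 ≡ 5, 5^2 ≡ 25, 5^4 ≡ 625, 5^8 ≡ 1327, 5^16 ≡ 716, 5^32 ≡ 1964, 5^64 ≡ 1990, 5^128 ≡ 144, 5^256 ≡ 1899, 5^512 ≡ 2055.
523 = 512 + 8 + 2 + 1, so 5^523 ≡ 2055·1327·25·5 ≡ 866 (mod 2093).

866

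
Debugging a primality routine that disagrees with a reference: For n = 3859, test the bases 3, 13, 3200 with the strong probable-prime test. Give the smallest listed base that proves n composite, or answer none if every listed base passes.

n − 1 = 3858 = 2^1 · 1929, so s = 1 and d = 1929.
Base 3: x_0 = 3^1929 mod 3859 = 1340. x_0 ∉ {1, 3858} and s = 1, so 3 is a Miller–Rabin witness and 3859 is composite.
Base 13: x_0 = 13^1929 mod 3859 = 1951. x_0 ∉ {1, 3858} and s = 1, so 13 is a Miller–Rabin witness and 3859 is composite.
Base 3200: x_0 = 3200^1929 mod 3859 = 3795. x_0 ∉ {1, 3858} and s = 1, so 3200 is a Miller–Rabin witness and 3859 is composite.
The smallest witness among the given bases is 3.

3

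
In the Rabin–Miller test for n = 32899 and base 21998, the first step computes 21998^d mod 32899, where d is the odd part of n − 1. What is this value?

8650

n − 1 = 32898 = 2^1 · 16449, so s = 1 and d = 16449.
Repeated squaring mod 32899: 21998^1 ≡ 21998, 21998^2 ≡ 613, 21998^4 ≡ 13880, 21998^8 ≡ 30755, 21998^16 ≡ 23775, 21998^32 ≡ 12906, 21998^64 ≡ 30098, 21998^128 ≡ 15639, 21998^256 ≡ 7155, 21998^512 ≡ 3181, 21998^1024 ≡ 18768, 21998^2048 ≡ 21130, 21998^4096 ≡ 4571, 21998^8192 ≡ 3176, 21998^16384 ≡ 19882.
16449 = 16384 + 64 + 1, so 21998^16449 ≡ 19882·30098·21998 ≡ 8650 (mod 32899).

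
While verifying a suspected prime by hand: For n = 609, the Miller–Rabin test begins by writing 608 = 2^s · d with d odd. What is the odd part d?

19

Halving: 608 → 304 → 152 → 76 → 38 → 19; 19 is odd.
So 608 = 2^5 · 19.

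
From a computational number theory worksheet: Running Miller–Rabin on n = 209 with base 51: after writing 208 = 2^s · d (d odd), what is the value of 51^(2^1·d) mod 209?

92

n − 1 = 208 = 2^4 · 13, so s = 4 and d = 13.
x_0 = 51^13 mod 209 = 167.
x_1 = 167^2 mod 209 = 92.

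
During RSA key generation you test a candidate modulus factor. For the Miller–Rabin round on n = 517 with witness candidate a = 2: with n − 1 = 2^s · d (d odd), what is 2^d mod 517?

n − 1 = 516 = 2^2 · 129, so s = 2 and d = 129.
2^129 mod 517 = 28.

28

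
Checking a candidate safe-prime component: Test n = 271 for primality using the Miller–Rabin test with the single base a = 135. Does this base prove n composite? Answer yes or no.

no

n − 1 = 270 = 2^1 · 135, so s = 1 and d = 135.
Repeated squaring mod 271: 135^1 ≡ 135, 135^2 ≡ 68, 135^4 ≡ 17, 135^8 ≡ 18, 135^16 ≡ 53, 135^32 ≡ 99, 135^64 ≡ 45, 135^128 ≡ 128.
135 = 128 + 4 + 2 + 1, so 135^135 ≡ 128·17·68·135 ≡ 270 (mod 271).
x_0 = 135^135 mod 271 = 270.
x_0 = 270 ≡ −1, so 135 is not a witness.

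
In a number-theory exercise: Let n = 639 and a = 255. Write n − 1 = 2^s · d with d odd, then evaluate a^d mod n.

n − 1 = 638 = 2^1 · 319, so s = 1 and d = 319.
255^319 mod 639 = 234.

234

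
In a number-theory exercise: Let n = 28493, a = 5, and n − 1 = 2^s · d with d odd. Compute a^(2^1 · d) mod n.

n − 1 = 28492 = 2^2 · 7123, so s = 2 and d = 7123.
x_0 = 5^7123 mod 28493 = 21597.
x_1 = 21597^2 mod 28493 = 28492.

28492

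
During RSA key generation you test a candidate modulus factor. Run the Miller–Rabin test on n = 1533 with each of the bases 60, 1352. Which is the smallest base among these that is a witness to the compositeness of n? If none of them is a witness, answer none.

n − 1 = 1532 = 2^2 · 383, so s = 2 and d = 383.
Base 60: x_0 = 60^383 mod 1533 = 1500. x_0 is neither 1 nor 1532, so continue squaring. x_1 = 1500^2 mod 1533 = 1089. Reached i = s−1 = 1 without hitting −1: 60 is a Miller–Rabin witness and 1533 is composite.
Base 1352: x_0 = 1352^383 mod 1533 = 638. x_0 is neither 1 nor 1532, so continue squaring. x_1 = 638^2 mod 1533 = 799. Reached i = s−1 = 1 without hitting −1: 1352 is a Miller–Rabin witness and 1533 is composite.
The smallest witness among the given bases is 60.

60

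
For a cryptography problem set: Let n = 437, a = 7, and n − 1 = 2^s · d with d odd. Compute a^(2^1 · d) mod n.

353

n − 1 = 436 = 2^2 · 109, so s = 2 and d = 109.
Repeated squaring mod 437: 7^1 ≡ 7, 7^2 ≡ 49, 7^4 ≡ 216, 7^8 ≡ 334, 7^16 ≡ 121, 7^32 ≡ 220, 7^64 ≡ 330.
109 = 64 + 32 + 8 + 4 + 1, so 7^109 ≡ 330·220·334·216·7 ≡ 102 (mod 437).
x_0 = 102.
x_1 = 102^2 mod 437 = 353.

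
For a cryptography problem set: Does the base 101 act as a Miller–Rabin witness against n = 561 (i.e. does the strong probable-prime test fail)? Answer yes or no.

no

n − 1 = 560 = 2^4 · 35, so s = 4 and d = 35.
x_0 = 101^35 mod 561 = 560.
x_0 = 560 ≡ −1, so 101 is not a witness.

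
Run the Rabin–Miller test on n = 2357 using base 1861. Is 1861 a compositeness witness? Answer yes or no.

no

n − 1 = 2356 = 2^2 · 589, so s = 2 and d = 589.
By repeated squaring, 1861^589 ≡ 2356 (mod 2357).
x_0 = 1861^589 mod 2357 = 2356.
x_0 = 2356 ≡ −1, so 1861 is not a witness.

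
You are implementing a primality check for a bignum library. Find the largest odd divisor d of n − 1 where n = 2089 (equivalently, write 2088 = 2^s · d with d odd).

Halving: 2088 → 1044 → 522 → 261; 261 is odd.
So 2088 = 2^3 · 261.

261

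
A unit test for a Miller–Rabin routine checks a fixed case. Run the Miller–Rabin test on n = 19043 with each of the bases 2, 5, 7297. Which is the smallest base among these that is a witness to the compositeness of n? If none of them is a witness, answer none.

2

n − 1 = 19042 = 2^1 · 9521, so s = 1 and d = 9521.
Base 2: x_0 = 2^9521 mod 19043 = 14387. x_0 ∉ {1, 19042} and s = 1, so 2 is a Miller–Rabin witness and 19043 is composite.
Base 5: x_0 = 5^9521 mod 19043 = 7951. x_0 ∉ {1, 19042} and s = 1, so 5 is a Miller–Rabin witness and 19043 is composite.
Base 7297: x_0 = 7297^9521 mod 19043 = 2639. x_0 ∉ {1, 19042} and s = 1, so 7297 is a Miller–Rabin witness and 19043 is composite.
The smallest witness among the given bases is 2.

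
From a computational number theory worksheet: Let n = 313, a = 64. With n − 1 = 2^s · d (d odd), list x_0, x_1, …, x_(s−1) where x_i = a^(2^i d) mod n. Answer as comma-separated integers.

312, 1, 1

n − 1 = 312 = 2^3 · 39, so s = 3 and d = 39.
x_0 = 64^39 mod 313 = 312.
x_1 = 312^2 mod 313 = 1.
x_2 = 1^2 mod 313 = 1.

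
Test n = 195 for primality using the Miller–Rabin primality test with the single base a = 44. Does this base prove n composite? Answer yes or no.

yes

n − 1 = 194 = 2^1 · 97, so s = 1 and d = 97.
x_0 = 44^97 mod 195 = 44.
x_0 ∉ {1, 194} and s = 1, so 44 is a Miller–Rabin witness and 195 is composite.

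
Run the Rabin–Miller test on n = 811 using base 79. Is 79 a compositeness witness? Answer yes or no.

no

n − 1 = 810 = 2^1 · 405, so s = 1 and d = 405.
Repeated squaring mod 811: 79^1 ≡ 79, 79^2 ≡ 564, 79^4 ≡ 184, 79^8 ≡ 605, 79^16 ≡ 264, 79^32 ≡ 761, 79^64 ≡ 67, 79^128 ≡ 434, 79^256 ≡ 204.
405 = 256 + 128 + 16 + 4 + 1, so 79^405 ≡ 204·434·264·184·79 ≡ 810 (mod 811).
x_0 = 79^405 mod 811 = 810.
x_0 = 810 ≡ −1, so 79 is not a witness.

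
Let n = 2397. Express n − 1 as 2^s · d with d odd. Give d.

Halving: 2396 → 1198 → 599; 599 is odd.
So 2396 = 2^2 · 599.

599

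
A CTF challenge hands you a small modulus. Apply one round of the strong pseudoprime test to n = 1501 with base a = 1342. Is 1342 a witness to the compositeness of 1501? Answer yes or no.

no

n − 1 = 1500 = 2^2 · 375, so s = 2 and d = 375.
Repeated squaring mod 1501: 1342^1 ≡ 1342, 1342^2 ≡ 1265, 1342^4 ≡ 159, 1342^8 ≡ 1265, 1342^16 ≡ 159, 1342^32 ≡ 1265, 1342^64 ≡ 159, 1342^128 ≡ 1265, 1342^256 ≡ 159.
375 = 256 + 64 + 32 + 16 + 4 + 2 + 1, so 1342^375 ≡ 159·159·1265·159·159·1265·1342 ≡ 1500 (mod 1501).
x_0 = 1342^375 mod 1501 = 1500.
x_0 = 1500 ≡ −1, so 1342 is not a witness.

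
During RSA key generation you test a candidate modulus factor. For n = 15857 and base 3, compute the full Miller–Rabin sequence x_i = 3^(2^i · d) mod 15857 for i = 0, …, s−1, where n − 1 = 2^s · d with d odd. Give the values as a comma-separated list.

2365, 11561, 13925, 6229

n − 1 = 15856 = 2^4 · 991, so s = 4 and d = 991.
x_0 = 3^991 mod 15857 = 2365.
x_1 = 2365^2 mod 15857 = 11561.
x_2 = 11561^2 mod 15857 = 13925.
x_3 = 13925^2 mod 15857 = 6229.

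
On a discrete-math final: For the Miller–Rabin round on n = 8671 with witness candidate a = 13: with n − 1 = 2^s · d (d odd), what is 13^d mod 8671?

n − 1 = 8670 = 2^1 · 4335, so s = 1 and d = 4335.
13^4335 mod 8671 = 3601.

3601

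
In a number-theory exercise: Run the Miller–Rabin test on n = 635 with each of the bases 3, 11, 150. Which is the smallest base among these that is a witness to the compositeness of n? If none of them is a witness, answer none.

n − 1 = 634 = 2^1 · 317, so s = 1 and d = 317.
Base 3: x_0 = 3^317 mod 635 = 118. x_0 ∉ {1, 634} and s = 1, so 3 is a Miller–Rabin witness and 635 is composite.
Base 11: x_0 = 11^317 mod 635 = 121. x_0 ∉ {1, 634} and s = 1, so 11 is a Miller–Rabin witness and 635 is composite.
Base 150: x_0 = 150^317 mod 635 = 360. x_0 ∉ {1, 634} and s = 1, so 150 is a Miller–Rabin witness and 635 is composite.
The smallest witness among the given bases is 3.

3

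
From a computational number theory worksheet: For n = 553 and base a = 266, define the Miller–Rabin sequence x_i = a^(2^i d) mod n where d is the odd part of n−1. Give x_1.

196

n − 1 = 552 = 2^3 · 69, so s = 3 and d = 69.
x_0 = 266^69 mod 553 = 14.
x_1 = 14^2 mod 553 = 196.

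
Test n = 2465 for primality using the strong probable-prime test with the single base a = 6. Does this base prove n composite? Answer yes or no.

n − 1 = 2464 = 2^5 · 77, so s = 5 and d = 77.
x_0 = 6^77 mod 2465 = 231.
x_0 is neither 1 nor 2464, so continue squaring.
x_1 = 231^2 mod 2465 = 1596.
x_2 = 1596^2 mod 2465 = 871.
x_3 = 871^2 mod 2465 = 1886.
x_4 = 1886^2 mod 2465 = 1.
x_4 = 1 but x_3 ≠ ±1, a nontrivial square root of 1 — 6 is a witness and 2465 is composite.

yes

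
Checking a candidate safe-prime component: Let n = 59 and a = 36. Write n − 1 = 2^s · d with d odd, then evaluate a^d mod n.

n − 1 = 58 = 2^1 · 29, so s = 1 and d = 29.
36^29 mod 59 = 1.

1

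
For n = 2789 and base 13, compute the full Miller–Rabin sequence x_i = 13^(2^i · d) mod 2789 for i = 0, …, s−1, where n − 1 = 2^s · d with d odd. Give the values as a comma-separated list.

n − 1 = 2788 = 2^2 · 697, so s = 2 and d = 697.
x_0 = 13^697 mod 2789 = 167.
x_1 = 167^2 mod 2789 = 2788.

167, 2788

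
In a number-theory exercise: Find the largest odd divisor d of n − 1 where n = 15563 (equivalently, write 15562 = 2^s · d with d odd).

Halving: 15562 → 7781; 7781 is odd.
So 15562 = 2^1 · 7781.

7781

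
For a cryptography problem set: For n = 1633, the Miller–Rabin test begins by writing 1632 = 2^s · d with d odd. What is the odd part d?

Halving: 1632 → 816 → 408 → 204 → 102 → 51; 51 is odd.
So 1632 = 2^5 · 51.

51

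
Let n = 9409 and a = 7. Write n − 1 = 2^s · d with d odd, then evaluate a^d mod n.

n − 1 = 9408 = 2^6 · 147, so s = 6 and d = 147.
7^147 mod 9409 = 2664.

2664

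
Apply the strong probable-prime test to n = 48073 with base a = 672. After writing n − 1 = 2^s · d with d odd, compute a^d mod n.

n − 1 = 48072 = 2^3 · 6009, so s = 3 and d = 6009.
Repeated squaring mod 48073: 672^1 ≡ 672, 672^2 ≡ 18927, 672^4 ≡ 39406, 672^8 ≡ 26863, 672^16 ≡ 45039, 672^32 ≡ 23213, 672^64 ≡ 41185, 672^128 ≡ 44566, 672^256 ≡ 40434, 672^512 ≡ 41772, 672^1024 ≡ 42376, 672^2048 ≡ 6534, 672^4096 ≡ 4332.
6009 = 4096 + 1024 + 512 + 256 + 64 + 32 + 16 + 8 + 1, so 672^6009 ≡ 4332·42376·41772·40434·41185·23213·45039·26863·672 ≡ 19410 (mod 48073).

19410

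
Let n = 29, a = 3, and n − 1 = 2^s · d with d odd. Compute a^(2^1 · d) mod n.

28

n − 1 = 28 = 2^2 · 7, so s = 2 and d = 7.
Repeated squaring mod 29: 3^1 ≡ 3, 3^2 ≡ 9, 3^4 ≡ 23.
7 = 4 + 2 + 1, so 3^7 ≡ 23·9·3 ≡ 12 (mod 29).
x_0 = 12.
x_1 = 12^2 mod 29 = 28.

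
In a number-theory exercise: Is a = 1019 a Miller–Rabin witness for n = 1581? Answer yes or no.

n − 1 = 1580 = 2^2 · 395, so s = 2 and d = 395.
x_0 = 1019^395 mod 1581 = 1580.
x_0 = 1580 ≡ −1, so 1019 is not a witness.

no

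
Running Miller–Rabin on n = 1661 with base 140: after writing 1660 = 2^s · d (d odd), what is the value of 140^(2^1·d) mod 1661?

n − 1 = 1660 = 2^2 · 415, so s = 2 and d = 415.
x_0 = 140^415 mod 1661 = 868.
x_1 = 868^2 mod 1661 = 991.

991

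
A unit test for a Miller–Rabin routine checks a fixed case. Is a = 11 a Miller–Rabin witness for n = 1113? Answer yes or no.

n − 1 = 1112 = 2^3 · 139, so s = 3 and d = 139.
x_0 = 11^139 mod 1113 = 746.
x_0 is neither 1 nor 1112, so continue squaring.
x_1 = 746^2 mod 1113 = 16.
x_2 = 16^2 mod 1113 = 256.
Reached i = s−1 = 2 without hitting −1: 11 is a Miller–Rabin witness and 1113 is composite.

yes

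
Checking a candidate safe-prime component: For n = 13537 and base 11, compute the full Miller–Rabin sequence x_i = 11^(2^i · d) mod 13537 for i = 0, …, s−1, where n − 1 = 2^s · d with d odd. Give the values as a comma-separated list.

n − 1 = 13536 = 2^5 · 423, so s = 5 and d = 423.
x_0 = 11^423 mod 13537 = 10206.
x_1 = 10206^2 mod 13537 = 8758.
x_2 = 8758^2 mod 13537 = 1922.
x_3 = 1922^2 mod 13537 = 12020.
x_4 = 12020^2 mod 13537 = 13536.

10206, 8758, 1922, 12020, 13536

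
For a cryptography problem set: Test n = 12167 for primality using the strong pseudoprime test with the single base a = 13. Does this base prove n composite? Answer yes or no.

yes

n − 1 = 12166 = 2^1 · 6083, so s = 1 and d = 6083.
x_0 = 13^6083 mod 12167 = 7315.
x_0 ∉ {1, 12166} and s = 1, so 13 is a Miller–Rabin witness and 12167 is composite.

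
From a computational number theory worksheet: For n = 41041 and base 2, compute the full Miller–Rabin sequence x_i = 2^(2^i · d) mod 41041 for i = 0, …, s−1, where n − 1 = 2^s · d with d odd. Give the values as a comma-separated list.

27994, 27182, 1, 1

n − 1 = 41040 = 2^4 · 2565, so s = 4 and d = 2565.
x_0 = 2^2565 mod 41041 = 27994.
x_1 = 27994^2 mod 41041 = 27182.
x_2 = 27182^2 mod 41041 = 1.
x_3 = 1^2 mod 41041 = 1.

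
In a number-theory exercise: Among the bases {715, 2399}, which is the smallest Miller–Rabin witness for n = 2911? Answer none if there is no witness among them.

2399

n − 1 = 2910 = 2^1 · 1455, so s = 1 and d = 1455.
Base 715: x_0 = 715^1455 mod 2911 = 1. x_0 = 1, so 715 is not a witness.
Base 2399: x_0 = 2399^1455 mod 2911 = 1672. x_0 ∉ {1, 2910} and s = 1, so 2399 is a Miller–Rabin witness and 2911 is composite.
The smallest witness among the given bases is 2399.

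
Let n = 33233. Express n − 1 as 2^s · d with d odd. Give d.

2077

Halving: 33232 → 16616 → 8308 → 4154 → 2077; 2077 is odd.
So 33232 = 2^4 · 2077.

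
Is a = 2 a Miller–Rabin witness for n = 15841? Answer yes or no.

no

n − 1 = 15840 = 2^5 · 495, so s = 5 and d = 495.
Repeated squaring mod 15841: 2^1 ≡ 2, 2^2 ≡ 4, 2^4 ≡ 16, 2^8 ≡ 256, 2^16 ≡ 2172, 2^32 ≡ 12807, 2^64 ≡ 1535, 2^128 ≡ 11757, 2^256 ≡ 14324.
495 = 256 + 128 + 64 + 32 + 8 + 4 + 2 + 1, so 2^495 ≡ 14324·11757·1535·12807·256·16·4·2 ≡ 1 (mod 15841).
x_0 = 2^495 mod 15841 = 1.
x_0 = 1, so 2 is not a witness.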